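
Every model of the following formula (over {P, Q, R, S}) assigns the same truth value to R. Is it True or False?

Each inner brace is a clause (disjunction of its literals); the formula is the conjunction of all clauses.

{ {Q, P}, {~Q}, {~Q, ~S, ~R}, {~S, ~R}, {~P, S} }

False

Suppose R = 1.
Unit clause (~Q) forces Q = 0.
Unit clause (P) forces P = 1.
Unit clause (~S) forces S = 0.
But (S) is also a unit clause — contradiction.
So every satisfying assignment has R = False.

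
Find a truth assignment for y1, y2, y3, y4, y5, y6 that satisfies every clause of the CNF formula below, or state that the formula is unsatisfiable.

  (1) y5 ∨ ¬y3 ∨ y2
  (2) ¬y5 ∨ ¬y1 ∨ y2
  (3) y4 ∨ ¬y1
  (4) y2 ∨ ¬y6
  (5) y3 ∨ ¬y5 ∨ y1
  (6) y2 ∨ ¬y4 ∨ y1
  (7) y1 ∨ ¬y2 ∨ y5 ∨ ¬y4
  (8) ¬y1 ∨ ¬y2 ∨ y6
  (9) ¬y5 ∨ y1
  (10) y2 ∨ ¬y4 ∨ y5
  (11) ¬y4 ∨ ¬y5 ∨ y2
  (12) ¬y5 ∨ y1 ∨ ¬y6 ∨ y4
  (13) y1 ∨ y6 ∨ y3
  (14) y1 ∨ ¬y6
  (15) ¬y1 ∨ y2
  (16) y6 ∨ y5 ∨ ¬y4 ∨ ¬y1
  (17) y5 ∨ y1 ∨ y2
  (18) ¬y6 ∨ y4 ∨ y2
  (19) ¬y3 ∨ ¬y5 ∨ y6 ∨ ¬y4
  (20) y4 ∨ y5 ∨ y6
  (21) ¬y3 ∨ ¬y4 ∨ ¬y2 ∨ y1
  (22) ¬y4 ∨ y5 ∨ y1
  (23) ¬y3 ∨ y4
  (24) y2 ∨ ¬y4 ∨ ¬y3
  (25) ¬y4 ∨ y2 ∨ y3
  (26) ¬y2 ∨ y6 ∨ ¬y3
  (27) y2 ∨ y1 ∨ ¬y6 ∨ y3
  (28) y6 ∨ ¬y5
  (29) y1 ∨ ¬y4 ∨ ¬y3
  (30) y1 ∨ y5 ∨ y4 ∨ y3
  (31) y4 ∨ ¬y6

y1: True,  y2: True,  y3: False,  y4: True,  y5: True,  y6: True

Case y4 = True:
Case y2 = True:
Case y1 = True:
Unit clause (y6) forces y6 = True.
Every clause is now satisfied; y3, y5 are unconstrained.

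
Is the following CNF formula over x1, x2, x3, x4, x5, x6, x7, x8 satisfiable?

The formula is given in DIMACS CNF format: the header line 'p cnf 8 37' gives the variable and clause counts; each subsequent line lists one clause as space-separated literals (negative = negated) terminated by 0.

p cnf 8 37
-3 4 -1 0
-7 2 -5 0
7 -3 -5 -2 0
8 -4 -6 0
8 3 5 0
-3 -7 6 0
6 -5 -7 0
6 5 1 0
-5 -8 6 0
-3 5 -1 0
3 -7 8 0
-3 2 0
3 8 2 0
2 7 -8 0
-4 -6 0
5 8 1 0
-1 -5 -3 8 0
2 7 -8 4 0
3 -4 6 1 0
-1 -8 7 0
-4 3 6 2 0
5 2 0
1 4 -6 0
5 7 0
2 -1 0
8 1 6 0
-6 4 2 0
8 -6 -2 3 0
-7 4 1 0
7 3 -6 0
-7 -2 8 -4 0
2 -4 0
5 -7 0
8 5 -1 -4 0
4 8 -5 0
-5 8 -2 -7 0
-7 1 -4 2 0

Yes

Suppose x3 = False.
Suppose x8 = False.
From the singleton clause (x5), x5 = True.
From the singleton clause (¬x7), x7 = False.
From the singleton clause (x2), x2 = True.
From the singleton clause (¬x6), x6 = False.
From the singleton clause (x1), x1 = True.
From the singleton clause (x4), x4 = True.
All clauses are satisfied.
A satisfying assignment: x1=True, x2=True, x3=False, x4=True, x5=True, x6=False, x7=False, x8=False.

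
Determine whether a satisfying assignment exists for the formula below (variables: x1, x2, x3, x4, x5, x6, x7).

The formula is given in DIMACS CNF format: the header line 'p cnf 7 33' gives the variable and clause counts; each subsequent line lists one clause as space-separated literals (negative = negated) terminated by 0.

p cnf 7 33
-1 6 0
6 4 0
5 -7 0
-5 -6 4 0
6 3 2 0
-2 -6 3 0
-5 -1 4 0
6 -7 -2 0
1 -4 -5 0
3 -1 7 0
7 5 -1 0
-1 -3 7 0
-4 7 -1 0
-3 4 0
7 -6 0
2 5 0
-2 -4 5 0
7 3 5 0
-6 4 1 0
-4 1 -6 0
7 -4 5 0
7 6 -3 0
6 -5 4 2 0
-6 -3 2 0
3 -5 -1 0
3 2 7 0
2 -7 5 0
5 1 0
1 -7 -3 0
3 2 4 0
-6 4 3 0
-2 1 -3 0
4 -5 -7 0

Branch on x1: set x1 = True.
Unit clause (x6) forces x6 = True.
Unit clause (x7) forces x7 = True.
Unit clause (x5) forces x5 = True.
Unit clause (x4) forces x4 = True.
Unit clause (x3) forces x3 = True.
Unit clause (x2) forces x2 = True.
Every clause now holds.
A satisfying assignment: x1: True, x2: True, x3: True, x4: True, x5: True, x6: True, x7: True.

Satisfiable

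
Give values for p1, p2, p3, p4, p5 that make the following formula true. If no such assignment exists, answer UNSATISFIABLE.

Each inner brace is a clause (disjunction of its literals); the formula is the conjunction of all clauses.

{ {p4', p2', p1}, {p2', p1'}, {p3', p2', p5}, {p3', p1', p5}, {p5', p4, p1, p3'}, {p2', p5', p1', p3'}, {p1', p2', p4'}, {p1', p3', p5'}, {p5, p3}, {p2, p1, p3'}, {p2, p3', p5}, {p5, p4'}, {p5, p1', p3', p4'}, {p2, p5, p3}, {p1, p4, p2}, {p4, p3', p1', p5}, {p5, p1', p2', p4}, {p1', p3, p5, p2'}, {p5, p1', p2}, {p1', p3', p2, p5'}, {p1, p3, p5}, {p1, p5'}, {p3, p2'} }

Try p2 = 0.
Try p5 = 1.
From the singleton clause (p1), p1 = 1.
From the singleton clause (p3'), p3 = 0.
All clauses hold; p4 can take either value.

p1=1,  p2=0,  p3=0,  p4=1,  p5=1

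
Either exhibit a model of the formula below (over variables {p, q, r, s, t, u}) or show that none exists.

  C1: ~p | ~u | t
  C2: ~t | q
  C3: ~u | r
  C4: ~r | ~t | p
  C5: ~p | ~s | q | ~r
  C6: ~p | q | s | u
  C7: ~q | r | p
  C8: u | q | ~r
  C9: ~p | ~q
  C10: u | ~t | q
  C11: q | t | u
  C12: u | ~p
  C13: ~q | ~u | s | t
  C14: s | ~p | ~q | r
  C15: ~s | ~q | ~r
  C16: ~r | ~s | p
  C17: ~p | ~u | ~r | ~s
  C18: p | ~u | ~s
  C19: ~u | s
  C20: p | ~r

Case t = 0:
Case p = 0:
Unit clause (~r) forces r = 0.
Unit clause (~u) forces u = 0.
Unit clause (~q) forces q = 0.
But (q) is also a unit clause — contradiction.
That branch fails; take p = 1 instead.
Unit clause (~u) forces u = 0.
But (u) is also a unit clause — contradiction.
Either choice for p ends in contradiction.
That branch fails; take t = 1 instead.
Unit clause (q) forces q = 1.
Unit clause (~p) forces p = 0.
Unit clause (~r) forces r = 0.
But (r) is also a unit clause — contradiction.
Either choice for t ends in contradiction.

UNSATISFIABLE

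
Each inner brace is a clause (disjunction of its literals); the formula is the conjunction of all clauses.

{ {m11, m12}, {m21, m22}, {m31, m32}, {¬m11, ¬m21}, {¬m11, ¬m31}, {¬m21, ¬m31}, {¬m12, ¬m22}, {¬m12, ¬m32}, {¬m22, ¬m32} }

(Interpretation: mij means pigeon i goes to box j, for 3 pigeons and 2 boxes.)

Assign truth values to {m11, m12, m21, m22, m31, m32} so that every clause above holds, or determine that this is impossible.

UNSATISFIABLE

Suppose m11 = True.
Unit clause (¬m21) forces m21 = False.
Unit clause (m22) forces m22 = True.
Unit clause (¬m31) forces m31 = False.
Unit clause (m32) forces m32 = True.
That conflicts with the unit clause (¬m32).
That branch fails; take m11 = False instead.
Unit clause (m12) forces m12 = True.
Unit clause (¬m22) forces m22 = False.
Unit clause (m21) forces m21 = True.
Unit clause (¬m31) forces m31 = False.
Unit clause (m32) forces m32 = True.
That conflicts with the unit clause (¬m32).
Neither m11 = True nor m11 = False works.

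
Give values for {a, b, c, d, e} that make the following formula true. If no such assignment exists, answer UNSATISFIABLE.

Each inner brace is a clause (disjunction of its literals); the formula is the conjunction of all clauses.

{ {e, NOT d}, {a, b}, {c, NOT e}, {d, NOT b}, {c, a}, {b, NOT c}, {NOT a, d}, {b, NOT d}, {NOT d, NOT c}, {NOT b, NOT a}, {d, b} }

Branch on e: set e = true.
(c) alone gives c = true.
(b) alone gives b = true.
(d) alone gives d = true.
That conflicts with the unit clause (NOT d).
Backtrack on e: now try e = false.
(NOT d) alone gives d = false.
(NOT b) alone gives b = false.
That conflicts with the unit clause (b).
Both values of e lead to a conflict.

UNSATISFIABLE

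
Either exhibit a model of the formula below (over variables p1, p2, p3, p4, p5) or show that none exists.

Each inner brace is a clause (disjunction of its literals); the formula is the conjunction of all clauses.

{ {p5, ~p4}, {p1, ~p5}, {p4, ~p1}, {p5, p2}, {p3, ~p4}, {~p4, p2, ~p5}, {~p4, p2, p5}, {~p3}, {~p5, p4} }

Unit clause (~p3) forces p3 = 0.
Unit clause (~p4) forces p4 = 0.
Unit clause (~p1) forces p1 = 0.
Unit clause (~p5) forces p5 = 0.
Unit clause (p2) forces p2 = 1.
Every clause now holds.

p1=0; p2=1; p3=0; p4=0; p5=0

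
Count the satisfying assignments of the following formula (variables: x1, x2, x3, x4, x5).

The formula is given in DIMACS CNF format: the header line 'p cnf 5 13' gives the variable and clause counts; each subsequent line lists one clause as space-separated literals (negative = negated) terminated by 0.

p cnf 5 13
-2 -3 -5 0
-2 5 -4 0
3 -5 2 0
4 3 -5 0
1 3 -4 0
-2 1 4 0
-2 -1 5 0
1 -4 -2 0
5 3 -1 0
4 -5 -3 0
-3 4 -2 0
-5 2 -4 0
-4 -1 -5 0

5

There are 2^5 = 32 truth assignments over (x1, x2, x3, x4, x5).
Split on x4. With x4 = True, the clauses containing x4 are satisfied and ¬x4 drops from the rest; 2 of the 2^4 = 16 assignments to the other variables satisfy what remains.
With x4 = False, by the same count on the reduced clause set, 3 assignments work.
(One model: x1=F, x2=F, x3=F, x4=F, x5=F.)
Total: 2 + 3 = 5.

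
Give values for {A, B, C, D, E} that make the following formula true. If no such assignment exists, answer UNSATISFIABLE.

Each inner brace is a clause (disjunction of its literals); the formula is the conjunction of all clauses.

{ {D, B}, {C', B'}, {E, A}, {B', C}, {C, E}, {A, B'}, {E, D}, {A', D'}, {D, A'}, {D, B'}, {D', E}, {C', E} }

A: 0; B: 0; C: 1; D: 1; E: 1

Branch on D: set D = 1.
(A') alone gives A = 0.
(E) alone gives E = 1.
(B') alone gives B = 0.
Every clause is now satisfied; C is unconstrained.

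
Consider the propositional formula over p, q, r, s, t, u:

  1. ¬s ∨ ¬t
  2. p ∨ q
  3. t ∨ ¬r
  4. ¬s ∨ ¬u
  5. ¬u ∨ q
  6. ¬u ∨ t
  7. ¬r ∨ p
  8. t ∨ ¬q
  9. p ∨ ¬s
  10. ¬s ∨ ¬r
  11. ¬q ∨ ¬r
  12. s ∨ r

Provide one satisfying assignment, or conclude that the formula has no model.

Try s = True.
Unit clause (¬t) forces t = False.
Unit clause (¬r) forces r = False.
Unit clause (¬u) forces u = False.
Unit clause (¬q) forces q = False.
Unit clause (p) forces p = True.
Every clause now holds.

p: True,  q: False,  r: False,  s: True,  t: False,  u: False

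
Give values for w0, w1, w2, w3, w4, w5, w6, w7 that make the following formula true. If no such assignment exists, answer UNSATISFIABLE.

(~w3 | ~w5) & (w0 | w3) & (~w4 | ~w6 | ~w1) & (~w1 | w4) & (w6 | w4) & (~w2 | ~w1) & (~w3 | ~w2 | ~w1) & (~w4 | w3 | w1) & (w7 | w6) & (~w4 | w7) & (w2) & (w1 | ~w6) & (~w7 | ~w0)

Unit clause (w2) forces w2 = 1.
Unit clause (~w1) forces w1 = 0.
Unit clause (~w6) forces w6 = 0.
Unit clause (w4) forces w4 = 1.
Unit clause (w3) forces w3 = 1.
Unit clause (~w5) forces w5 = 0.
Unit clause (w7) forces w7 = 1.
Unit clause (~w0) forces w0 = 0.
All clauses are satisfied.

w0 ↦ 0; w1 ↦ 0; w2 ↦ 1; w3 ↦ 1; w4 ↦ 1; w5 ↦ 0; w6 ↦ 0; w7 ↦ 1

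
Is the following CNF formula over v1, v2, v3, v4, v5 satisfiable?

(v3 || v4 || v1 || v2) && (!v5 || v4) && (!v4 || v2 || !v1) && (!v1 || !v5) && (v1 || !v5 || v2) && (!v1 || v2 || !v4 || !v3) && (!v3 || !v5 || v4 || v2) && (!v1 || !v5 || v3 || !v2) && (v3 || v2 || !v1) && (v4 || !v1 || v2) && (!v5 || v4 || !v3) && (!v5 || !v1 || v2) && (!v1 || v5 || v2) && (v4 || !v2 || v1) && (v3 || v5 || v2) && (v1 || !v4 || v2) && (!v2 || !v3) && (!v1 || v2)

Case v5 = false:
Case v1 = false:
Case v4 = false:
Unit clause (!v2) forces v2 = false.
Unit clause (v3) forces v3 = true.
All clauses are satisfied.
A satisfying assignment: v1=false; v2=false; v3=true; v4=false; v5=false.

Yes, satisfiable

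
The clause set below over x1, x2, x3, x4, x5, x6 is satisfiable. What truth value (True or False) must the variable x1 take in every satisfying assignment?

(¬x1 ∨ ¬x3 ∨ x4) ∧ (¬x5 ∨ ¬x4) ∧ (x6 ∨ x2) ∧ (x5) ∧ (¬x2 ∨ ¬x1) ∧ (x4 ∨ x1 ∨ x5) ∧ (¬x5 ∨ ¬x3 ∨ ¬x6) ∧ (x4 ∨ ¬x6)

Suppose x1 = True.
The clause (x5) is unit, so x5 = True.
The clause (¬x4) is unit, so x4 = False.
The clause (¬x3) is unit, so x3 = False.
The clause (¬x2) is unit, so x2 = False.
The clause (x6) is unit, so x6 = True.
But (¬x6) is also a unit clause — contradiction.
So every satisfying assignment has x1 = False.

False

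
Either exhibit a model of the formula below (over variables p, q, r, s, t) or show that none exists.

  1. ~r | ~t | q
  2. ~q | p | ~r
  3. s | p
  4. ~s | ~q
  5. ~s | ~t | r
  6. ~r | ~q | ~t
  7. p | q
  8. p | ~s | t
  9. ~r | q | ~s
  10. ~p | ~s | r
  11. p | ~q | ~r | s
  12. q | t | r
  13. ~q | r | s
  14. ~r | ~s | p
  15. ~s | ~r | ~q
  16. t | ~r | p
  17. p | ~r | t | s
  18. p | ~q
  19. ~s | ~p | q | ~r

Branch on s: set s = 0.
Unit clause (p) forces p = 1.
Branch on q: set q = 1.
Unit clause (r) forces r = 1.
Unit clause (~t) forces t = 0.
Every clause now holds.

p=1; q=1; r=1; s=0; t=0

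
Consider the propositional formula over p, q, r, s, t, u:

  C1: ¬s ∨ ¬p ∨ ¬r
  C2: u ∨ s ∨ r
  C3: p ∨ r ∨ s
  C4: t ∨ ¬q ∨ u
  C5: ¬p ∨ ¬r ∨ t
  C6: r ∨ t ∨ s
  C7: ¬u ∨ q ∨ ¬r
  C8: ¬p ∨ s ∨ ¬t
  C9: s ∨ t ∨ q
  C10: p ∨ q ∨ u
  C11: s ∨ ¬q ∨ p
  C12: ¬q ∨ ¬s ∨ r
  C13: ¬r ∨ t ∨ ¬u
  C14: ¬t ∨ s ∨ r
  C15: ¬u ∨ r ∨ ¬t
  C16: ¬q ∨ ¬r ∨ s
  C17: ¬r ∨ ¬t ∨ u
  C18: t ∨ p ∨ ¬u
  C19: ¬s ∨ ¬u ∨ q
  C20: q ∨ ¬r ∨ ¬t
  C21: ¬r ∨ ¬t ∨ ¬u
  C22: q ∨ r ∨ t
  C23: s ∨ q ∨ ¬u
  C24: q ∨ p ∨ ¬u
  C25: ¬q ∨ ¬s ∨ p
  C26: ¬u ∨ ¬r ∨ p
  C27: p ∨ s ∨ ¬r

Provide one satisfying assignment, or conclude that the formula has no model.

Try s = True.
Try p = True.
(¬r) alone gives r = False.
(¬q) alone gives q = False.
(¬u) alone gives u = False.
(t) alone gives t = True.
All clauses are satisfied.

p=True, q=False, r=False, s=True, t=True, u=False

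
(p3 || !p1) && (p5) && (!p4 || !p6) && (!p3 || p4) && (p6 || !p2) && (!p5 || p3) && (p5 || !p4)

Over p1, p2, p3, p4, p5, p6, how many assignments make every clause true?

There are 2^6 = 64 truth assignments over (p1, p2, p3, p4, p5, p6).
Split on p1. With p1 = true, the clauses containing p1 are satisfied and !p1 drops from the rest; 1 of the 2^5 = 32 assignments to the other variables satisfy what remains.
With p1 = false, by the same count on the reduced clause set, 1 assignment works.
(One model: p1=F, p2=F, p3=T, p4=T, p5=T, p6=F.)
Total: 1 + 1 = 2.

2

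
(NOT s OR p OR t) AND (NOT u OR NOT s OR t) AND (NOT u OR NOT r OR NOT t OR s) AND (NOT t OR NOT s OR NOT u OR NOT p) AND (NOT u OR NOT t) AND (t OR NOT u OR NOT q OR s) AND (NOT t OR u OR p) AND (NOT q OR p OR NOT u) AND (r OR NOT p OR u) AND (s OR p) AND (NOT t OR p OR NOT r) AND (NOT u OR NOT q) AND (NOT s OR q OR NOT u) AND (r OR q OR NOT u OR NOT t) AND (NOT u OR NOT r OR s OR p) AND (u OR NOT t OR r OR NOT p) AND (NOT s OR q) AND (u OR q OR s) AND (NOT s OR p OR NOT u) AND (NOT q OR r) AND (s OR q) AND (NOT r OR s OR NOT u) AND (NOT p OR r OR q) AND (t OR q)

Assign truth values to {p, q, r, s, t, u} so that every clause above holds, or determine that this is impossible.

Try u = false.
Try t = false.
The clause (q) is unit, so q = true.
The clause (r) is unit, so r = true.
Try s = true.
The clause (p) is unit, so p = true.
This assignment satisfies each clause.

p=true, q=true, r=true, s=true, t=false, u=false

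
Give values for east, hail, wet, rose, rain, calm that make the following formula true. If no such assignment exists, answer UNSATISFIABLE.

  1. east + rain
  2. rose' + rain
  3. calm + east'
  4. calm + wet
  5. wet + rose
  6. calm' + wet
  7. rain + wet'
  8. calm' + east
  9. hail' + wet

Try east = 0.
(rain) alone gives rain = 1.
(calm') alone gives calm = 0.
(wet) alone gives wet = 1.
All clauses hold; hail, rose can take either value.

east ↦ 0; hail ↦ 1; wet ↦ 1; rose ↦ 0; rain ↦ 1; calm ↦ 0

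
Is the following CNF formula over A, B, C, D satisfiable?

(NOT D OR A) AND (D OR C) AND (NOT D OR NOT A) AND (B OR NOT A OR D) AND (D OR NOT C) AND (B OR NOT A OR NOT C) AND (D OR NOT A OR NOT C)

Try D = false.
(C) alone gives C = true.
That conflicts with the unit clause (NOT C).
So D must be the other value — set D = true.
(A) alone gives A = true.
That conflicts with the unit clause (NOT A).
Neither D = true nor D = false works.
No assignment satisfies every clause.

No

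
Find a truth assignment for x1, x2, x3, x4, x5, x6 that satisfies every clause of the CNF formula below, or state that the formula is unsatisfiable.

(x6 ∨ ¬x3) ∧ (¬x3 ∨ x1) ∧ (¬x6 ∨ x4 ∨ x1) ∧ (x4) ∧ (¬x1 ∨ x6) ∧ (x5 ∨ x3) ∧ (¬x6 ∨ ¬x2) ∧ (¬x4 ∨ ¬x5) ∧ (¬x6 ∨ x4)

x1=True, x2=False, x3=True, x4=True, x5=False, x6=True

(x4) alone gives x4 = True.
(¬x5) alone gives x5 = False.
(x3) alone gives x3 = True.
(x6) alone gives x6 = True.
(x1) alone gives x1 = True.
(¬x2) alone gives x2 = False.
All clauses are satisfied.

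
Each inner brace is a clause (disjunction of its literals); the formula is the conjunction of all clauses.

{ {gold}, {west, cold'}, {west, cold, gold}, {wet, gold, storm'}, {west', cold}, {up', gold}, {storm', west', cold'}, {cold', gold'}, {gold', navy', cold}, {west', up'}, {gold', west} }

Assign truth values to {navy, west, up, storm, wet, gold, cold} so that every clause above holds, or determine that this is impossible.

From the singleton clause (gold), gold = 1.
From the singleton clause (cold'), cold = 0.
From the singleton clause (west'), west = 0.
But (west) is also a unit clause — contradiction.

UNSATISFIABLE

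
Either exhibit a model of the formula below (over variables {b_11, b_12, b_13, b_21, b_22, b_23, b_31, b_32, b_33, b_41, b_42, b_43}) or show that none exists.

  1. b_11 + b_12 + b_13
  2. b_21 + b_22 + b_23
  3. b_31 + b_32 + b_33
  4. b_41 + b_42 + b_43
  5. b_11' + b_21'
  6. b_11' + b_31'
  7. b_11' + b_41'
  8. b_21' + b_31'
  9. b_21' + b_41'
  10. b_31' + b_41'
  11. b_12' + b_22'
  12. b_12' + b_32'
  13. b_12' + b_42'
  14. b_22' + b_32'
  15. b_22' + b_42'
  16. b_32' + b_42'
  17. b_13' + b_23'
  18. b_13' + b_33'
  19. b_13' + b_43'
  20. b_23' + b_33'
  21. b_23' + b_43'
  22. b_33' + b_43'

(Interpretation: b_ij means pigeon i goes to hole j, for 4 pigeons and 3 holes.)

UNSATISFIABLE

Try b_11 = 0.
Try b_12 = 1.
From the singleton clause (b_22'), b_22 = 0.
From the singleton clause (b_32'), b_32 = 0.
From the singleton clause (b_42'), b_42 = 0.
Try b_21 = 1.
From the singleton clause (b_31'), b_31 = 0.
From the singleton clause (b_33), b_33 = 1.
From the singleton clause (b_41'), b_41 = 0.
From the singleton clause (b_43), b_43 = 1.
Now (b_43') is unsatisfied and unit — conflict.
Backtrack on b_21: now try b_21 = 0.
From the singleton clause (b_23), b_23 = 1.
From the singleton clause (b_13'), b_13 = 0.
From the singleton clause (b_33'), b_33 = 0.
From the singleton clause (b_31), b_31 = 1.
From the singleton clause (b_41'), b_41 = 0.
From the singleton clause (b_43), b_43 = 1.
Now (b_43') is unsatisfied and unit — conflict.
Either choice for b_21 ends in contradiction.
Backtrack on b_12: now try b_12 = 0.
From the singleton clause (b_13), b_13 = 1.
From the singleton clause (b_23'), b_23 = 0.
From the singleton clause (b_33'), b_33 = 0.
From the singleton clause (b_43'), b_43 = 0.
Try b_21 = 1.
From the singleton clause (b_31'), b_31 = 0.
From the singleton clause (b_32), b_32 = 1.
From the singleton clause (b_41'), b_41 = 0.
From the singleton clause (b_42), b_42 = 1.
Now (b_42') is unsatisfied and unit — conflict.
Backtrack on b_21: now try b_21 = 0.
From the singleton clause (b_22), b_22 = 1.
From the singleton clause (b_32'), b_32 = 0.
From the singleton clause (b_31), b_31 = 1.
From the singleton clause (b_41'), b_41 = 0.
From the singleton clause (b_42), b_42 = 1.
Now (b_42') is unsatisfied and unit — conflict.
Either choice for b_21 ends in contradiction.
Either choice for b_12 ends in contradiction.
Backtrack on b_11: now try b_11 = 1.
From the singleton clause (b_21'), b_21 = 0.
From the singleton clause (b_31'), b_31 = 0.
From the singleton clause (b_41'), b_41 = 0.
Try b_22 = 1.
From the singleton clause (b_12'), b_12 = 0.
From the singleton clause (b_32'), b_32 = 0.
From the singleton clause (b_33), b_33 = 1.
From the singleton clause (b_42'), b_42 = 0.
From the singleton clause (b_43), b_43 = 1.
Now (b_43') is unsatisfied and unit — conflict.
Backtrack on b_22: now try b_22 = 0.
From the singleton clause (b_23), b_23 = 1.
From the singleton clause (b_13'), b_13 = 0.
From the singleton clause (b_33'), b_33 = 0.
From the singleton clause (b_32), b_32 = 1.
From the singleton clause (b_12'), b_12 = 0.
From the singleton clause (b_42'), b_42 = 0.
From the singleton clause (b_43), b_43 = 1.
Now (b_43') is unsatisfied and unit — conflict.
Either choice for b_22 ends in contradiction.
Either choice for b_11 ends in contradiction.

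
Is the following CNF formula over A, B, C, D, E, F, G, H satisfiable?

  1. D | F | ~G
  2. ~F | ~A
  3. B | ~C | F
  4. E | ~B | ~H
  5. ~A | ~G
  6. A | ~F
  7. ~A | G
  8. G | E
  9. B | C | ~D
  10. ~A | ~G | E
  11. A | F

No, unsatisfiable

Suppose F = 0.
Unit clause (A) forces A = 1.
Unit clause (~G) forces G = 0.
Now (G) is unsatisfied and unit — conflict.
So F must be the other value — set F = 1.
Unit clause (~A) forces A = 0.
Now (A) is unsatisfied and unit — conflict.
Either choice for F ends in contradiction.
No assignment satisfies every clause.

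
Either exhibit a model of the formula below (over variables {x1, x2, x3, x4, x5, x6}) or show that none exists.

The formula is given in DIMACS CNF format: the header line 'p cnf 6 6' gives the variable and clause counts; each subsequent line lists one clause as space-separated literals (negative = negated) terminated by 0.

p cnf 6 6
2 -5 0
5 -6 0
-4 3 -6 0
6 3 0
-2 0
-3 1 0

x1: True,  x2: False,  x3: True,  x4: False,  x5: False,  x6: False

(¬x2) alone gives x2 = False.
(¬x5) alone gives x5 = False.
(¬x6) alone gives x6 = False.
(x3) alone gives x3 = True.
(x1) alone gives x1 = True.
Every clause is now satisfied; x4 is unconstrained.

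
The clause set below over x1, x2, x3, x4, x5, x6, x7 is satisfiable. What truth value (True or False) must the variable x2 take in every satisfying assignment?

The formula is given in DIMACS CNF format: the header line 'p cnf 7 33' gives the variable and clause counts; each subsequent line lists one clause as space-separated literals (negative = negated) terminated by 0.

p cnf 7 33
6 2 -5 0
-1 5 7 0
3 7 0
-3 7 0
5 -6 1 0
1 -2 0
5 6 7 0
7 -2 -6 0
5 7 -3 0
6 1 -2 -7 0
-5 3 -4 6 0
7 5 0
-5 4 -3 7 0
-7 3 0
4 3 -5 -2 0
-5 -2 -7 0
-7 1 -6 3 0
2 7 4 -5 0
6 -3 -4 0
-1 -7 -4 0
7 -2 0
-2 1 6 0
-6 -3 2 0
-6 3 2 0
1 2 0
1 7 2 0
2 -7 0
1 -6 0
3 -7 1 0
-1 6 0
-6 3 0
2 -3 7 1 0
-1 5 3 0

True

Suppose x2 = False.
Unit clause (x1) forces x1 = True.
Unit clause (¬x7) forces x7 = False.
Unit clause (x5) forces x5 = True.
Unit clause (x6) forces x6 = True.
Unit clause (x3) forces x3 = True.
That conflicts with the unit clause (¬x3).
So every satisfying assignment has x2 = True.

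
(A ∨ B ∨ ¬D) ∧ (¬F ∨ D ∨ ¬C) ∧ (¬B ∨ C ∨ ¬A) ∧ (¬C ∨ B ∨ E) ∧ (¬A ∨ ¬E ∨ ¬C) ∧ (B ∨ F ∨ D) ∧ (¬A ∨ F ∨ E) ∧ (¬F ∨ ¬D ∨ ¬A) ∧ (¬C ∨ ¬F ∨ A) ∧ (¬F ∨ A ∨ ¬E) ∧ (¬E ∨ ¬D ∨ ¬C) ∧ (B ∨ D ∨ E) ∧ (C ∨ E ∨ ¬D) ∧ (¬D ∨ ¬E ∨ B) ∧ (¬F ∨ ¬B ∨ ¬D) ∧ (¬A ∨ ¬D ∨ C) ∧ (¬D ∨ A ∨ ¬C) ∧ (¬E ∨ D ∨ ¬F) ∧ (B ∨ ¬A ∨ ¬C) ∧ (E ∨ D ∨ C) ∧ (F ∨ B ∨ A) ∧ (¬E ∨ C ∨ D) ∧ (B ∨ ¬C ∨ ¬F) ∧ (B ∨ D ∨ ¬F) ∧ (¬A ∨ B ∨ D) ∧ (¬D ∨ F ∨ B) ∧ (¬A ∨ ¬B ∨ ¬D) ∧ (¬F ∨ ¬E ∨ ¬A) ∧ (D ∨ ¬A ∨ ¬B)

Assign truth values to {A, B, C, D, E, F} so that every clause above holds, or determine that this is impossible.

A: False, B: True, C: False, D: True, E: True, F: False

Suppose A = False.
Suppose B = True.
Suppose C = False.
Suppose F = False.
Suppose E = True.
From the singleton clause (D), D = True.
This assignment satisfies each clause.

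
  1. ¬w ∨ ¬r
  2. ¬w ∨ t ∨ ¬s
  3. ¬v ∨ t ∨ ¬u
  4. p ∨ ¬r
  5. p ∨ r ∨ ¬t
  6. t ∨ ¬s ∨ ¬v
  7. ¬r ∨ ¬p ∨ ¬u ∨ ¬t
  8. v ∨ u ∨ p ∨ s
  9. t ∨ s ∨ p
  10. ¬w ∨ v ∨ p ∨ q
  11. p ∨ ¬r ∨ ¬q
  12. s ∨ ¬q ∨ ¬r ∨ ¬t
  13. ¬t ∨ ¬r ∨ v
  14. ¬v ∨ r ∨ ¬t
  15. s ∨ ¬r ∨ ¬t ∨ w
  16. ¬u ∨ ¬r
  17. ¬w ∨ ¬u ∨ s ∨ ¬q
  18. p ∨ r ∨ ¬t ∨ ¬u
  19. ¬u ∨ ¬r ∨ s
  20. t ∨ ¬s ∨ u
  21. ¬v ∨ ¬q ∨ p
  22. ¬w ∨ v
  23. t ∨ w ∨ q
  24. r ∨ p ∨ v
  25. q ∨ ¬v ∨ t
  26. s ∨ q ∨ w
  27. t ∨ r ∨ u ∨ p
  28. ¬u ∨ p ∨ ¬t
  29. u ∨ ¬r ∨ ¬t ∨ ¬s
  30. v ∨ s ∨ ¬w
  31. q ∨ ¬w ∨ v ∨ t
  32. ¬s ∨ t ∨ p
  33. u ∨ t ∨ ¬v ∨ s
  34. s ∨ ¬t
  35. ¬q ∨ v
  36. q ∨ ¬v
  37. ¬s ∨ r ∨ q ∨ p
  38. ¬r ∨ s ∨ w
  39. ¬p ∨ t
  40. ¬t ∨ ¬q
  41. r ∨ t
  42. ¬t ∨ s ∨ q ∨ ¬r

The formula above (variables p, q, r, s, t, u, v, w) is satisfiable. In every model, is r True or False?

Suppose r = True.
Unit clause (¬w) forces w = False.
Unit clause (p) forces p = True.
Unit clause (¬u) forces u = False.
Unit clause (s) forces s = True.
Unit clause (t) forces t = True.
But (¬t) is also a unit clause — contradiction.
So every satisfying assignment has r = False.

False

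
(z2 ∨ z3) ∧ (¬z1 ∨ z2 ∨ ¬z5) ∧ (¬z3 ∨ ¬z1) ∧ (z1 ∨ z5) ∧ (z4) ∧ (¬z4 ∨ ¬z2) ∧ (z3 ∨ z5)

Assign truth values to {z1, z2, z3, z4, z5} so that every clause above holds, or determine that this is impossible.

From the singleton clause (z4), z4 = True.
From the singleton clause (¬z2), z2 = False.
From the singleton clause (z3), z3 = True.
From the singleton clause (¬z1), z1 = False.
From the singleton clause (z5), z5 = True.
Every clause now holds.

z1: False,  z2: False,  z3: True,  z4: True,  z5: True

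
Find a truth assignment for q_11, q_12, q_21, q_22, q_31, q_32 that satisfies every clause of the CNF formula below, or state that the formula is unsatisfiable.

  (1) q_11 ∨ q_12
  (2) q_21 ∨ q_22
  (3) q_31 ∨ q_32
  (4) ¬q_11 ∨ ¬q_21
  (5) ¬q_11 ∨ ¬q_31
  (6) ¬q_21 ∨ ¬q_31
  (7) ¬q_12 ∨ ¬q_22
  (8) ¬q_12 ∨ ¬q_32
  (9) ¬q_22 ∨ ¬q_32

UNSATISFIABLE

Case q_11 = True:
Unit clause (¬q_21) forces q_21 = False.
Unit clause (q_22) forces q_22 = True.
Unit clause (¬q_31) forces q_31 = False.
Unit clause (q_32) forces q_32 = True.
But (¬q_32) is also a unit clause — contradiction.
So q_11 must be the other value — set q_11 = False.
Unit clause (q_12) forces q_12 = True.
Unit clause (¬q_22) forces q_22 = False.
Unit clause (q_21) forces q_21 = True.
Unit clause (¬q_31) forces q_31 = False.
Unit clause (q_32) forces q_32 = True.
But (¬q_32) is also a unit clause — contradiction.
Both values of q_11 lead to a conflict.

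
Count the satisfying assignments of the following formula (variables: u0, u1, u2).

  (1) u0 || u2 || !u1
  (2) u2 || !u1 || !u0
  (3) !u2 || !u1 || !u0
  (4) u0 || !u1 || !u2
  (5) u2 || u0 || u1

3

There are 2^3 = 8 truth assignments over (u0, u1, u2).
Check each against the 5 clauses (columns in the order u0, u1, u2):
  F F F  ✗ fails (u2 || u0 || u1)
  F F T  ✓ satisfies all
  F T F  ✗ fails (u0 || u2 || !u1)
  F T T  ✗ fails (u0 || !u1 || !u2)
  T F F  ✓ satisfies all
  T F T  ✓ satisfies all
  T T F  ✗ fails (u2 || !u1 || !u0)
  T T T  ✗ fails (!u2 || !u1 || !u0)
3 of the 8 rows are models.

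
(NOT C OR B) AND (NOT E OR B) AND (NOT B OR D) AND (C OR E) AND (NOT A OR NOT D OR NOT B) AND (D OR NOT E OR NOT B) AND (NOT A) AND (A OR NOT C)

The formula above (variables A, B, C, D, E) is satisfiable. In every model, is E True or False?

Suppose E = false.
From the singleton clause (C), C = true.
From the singleton clause (B), B = true.
From the singleton clause (D), D = true.
From the singleton clause (NOT A), A = false.
But (A) is also a unit clause — contradiction.
So every satisfying assignment has E = True.

True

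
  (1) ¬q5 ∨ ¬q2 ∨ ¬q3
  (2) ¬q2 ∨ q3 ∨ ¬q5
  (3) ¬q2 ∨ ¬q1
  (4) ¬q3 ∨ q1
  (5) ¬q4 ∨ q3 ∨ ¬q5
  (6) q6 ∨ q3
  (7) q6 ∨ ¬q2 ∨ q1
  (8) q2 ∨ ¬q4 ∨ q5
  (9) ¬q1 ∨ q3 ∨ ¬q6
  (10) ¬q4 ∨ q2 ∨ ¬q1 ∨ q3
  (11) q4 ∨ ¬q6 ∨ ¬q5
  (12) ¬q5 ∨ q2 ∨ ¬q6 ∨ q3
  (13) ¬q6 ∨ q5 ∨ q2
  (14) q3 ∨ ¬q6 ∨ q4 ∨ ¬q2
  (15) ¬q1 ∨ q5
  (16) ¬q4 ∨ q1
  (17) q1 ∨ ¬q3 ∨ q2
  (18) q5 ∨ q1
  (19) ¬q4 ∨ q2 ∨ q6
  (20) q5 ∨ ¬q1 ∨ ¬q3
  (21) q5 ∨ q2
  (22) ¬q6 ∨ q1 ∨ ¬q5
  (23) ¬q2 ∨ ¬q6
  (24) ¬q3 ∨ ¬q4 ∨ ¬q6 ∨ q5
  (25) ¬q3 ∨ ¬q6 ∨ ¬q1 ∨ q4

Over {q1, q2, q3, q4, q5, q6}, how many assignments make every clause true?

There are 2^6 = 64 truth assignments over (q1, q2, q3, q4, q5, q6).
Split on q6. With q6 = True, the clauses containing q6 are satisfied and ¬q6 drops from the rest; 1 of the 2^5 = 32 assignments to the other variables satisfy what remains.
With q6 = False, by the same count on the reduced clause set, 1 assignment works.
(One model: q1=T, q2=F, q3=T, q4=F, q5=T, q6=F.)
Total: 1 + 1 = 2.

2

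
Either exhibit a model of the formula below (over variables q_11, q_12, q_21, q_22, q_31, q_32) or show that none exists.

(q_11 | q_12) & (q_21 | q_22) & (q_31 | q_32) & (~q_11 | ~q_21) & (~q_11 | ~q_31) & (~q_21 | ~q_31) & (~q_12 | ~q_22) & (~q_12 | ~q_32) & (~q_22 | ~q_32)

Case q_11 = 1:
Unit clause (~q_21) forces q_21 = 0.
Unit clause (q_22) forces q_22 = 1.
Unit clause (~q_31) forces q_31 = 0.
Unit clause (q_32) forces q_32 = 1.
But (~q_32) is also a unit clause — contradiction.
So q_11 must be the other value — set q_11 = 0.
Unit clause (q_12) forces q_12 = 1.
Unit clause (~q_22) forces q_22 = 0.
Unit clause (q_21) forces q_21 = 1.
Unit clause (~q_31) forces q_31 = 0.
Unit clause (q_32) forces q_32 = 1.
But (~q_32) is also a unit clause — contradiction.
Either choice for q_11 ends in contradiction.

UNSATISFIABLE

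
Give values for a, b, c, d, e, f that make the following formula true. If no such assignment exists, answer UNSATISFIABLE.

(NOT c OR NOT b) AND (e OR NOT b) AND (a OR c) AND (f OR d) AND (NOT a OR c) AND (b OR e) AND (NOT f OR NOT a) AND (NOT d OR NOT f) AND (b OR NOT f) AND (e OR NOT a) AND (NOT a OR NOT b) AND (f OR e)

a: true; b: false; c: true; d: true; e: true; f: false

Suppose c = true.
(NOT b) alone gives b = false.
(e) alone gives e = true.
(NOT f) alone gives f = false.
(d) alone gives d = true.
No clause remains; a is free.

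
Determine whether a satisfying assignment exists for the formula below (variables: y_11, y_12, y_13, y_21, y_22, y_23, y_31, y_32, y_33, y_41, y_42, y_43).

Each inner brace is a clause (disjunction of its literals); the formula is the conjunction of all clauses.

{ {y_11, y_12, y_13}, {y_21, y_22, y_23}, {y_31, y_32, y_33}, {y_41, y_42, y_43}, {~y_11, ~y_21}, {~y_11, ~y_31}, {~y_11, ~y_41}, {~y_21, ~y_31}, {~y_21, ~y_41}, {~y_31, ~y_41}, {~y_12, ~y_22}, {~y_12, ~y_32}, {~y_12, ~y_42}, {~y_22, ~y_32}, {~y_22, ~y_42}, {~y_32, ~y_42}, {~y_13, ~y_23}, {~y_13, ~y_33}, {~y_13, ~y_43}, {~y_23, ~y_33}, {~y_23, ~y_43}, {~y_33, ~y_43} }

Branch on y_11: set y_11 = 0.
Branch on y_12: set y_12 = 1.
The clause (~y_22) is unit, so y_22 = 0.
The clause (~y_32) is unit, so y_32 = 0.
The clause (~y_42) is unit, so y_42 = 0.
Branch on y_21: set y_21 = 1.
The clause (~y_31) is unit, so y_31 = 0.
The clause (y_33) is unit, so y_33 = 1.
The clause (~y_41) is unit, so y_41 = 0.
The clause (y_43) is unit, so y_43 = 1.
Now (~y_43) is unsatisfied and unit — conflict.
So y_21 must be the other value — set y_21 = 0.
The clause (y_23) is unit, so y_23 = 1.
The clause (~y_13) is unit, so y_13 = 0.
The clause (~y_33) is unit, so y_33 = 0.
The clause (y_31) is unit, so y_31 = 1.
The clause (~y_41) is unit, so y_41 = 0.
The clause (y_43) is unit, so y_43 = 1.
Now (~y_43) is unsatisfied and unit — conflict.
Both values of y_21 lead to a conflict.
So y_12 must be the other value — set y_12 = 0.
The clause (y_13) is unit, so y_13 = 1.
The clause (~y_23) is unit, so y_23 = 0.
The clause (~y_33) is unit, so y_33 = 0.
The clause (~y_43) is unit, so y_43 = 0.
Branch on y_21: set y_21 = 1.
The clause (~y_31) is unit, so y_31 = 0.
The clause (y_32) is unit, so y_32 = 1.
The clause (~y_41) is unit, so y_41 = 0.
The clause (y_42) is unit, so y_42 = 1.
Now (~y_42) is unsatisfied and unit — conflict.
So y_21 must be the other value — set y_21 = 0.
The clause (y_22) is unit, so y_22 = 1.
The clause (~y_32) is unit, so y_32 = 0.
The clause (y_31) is unit, so y_31 = 1.
The clause (~y_41) is unit, so y_41 = 0.
The clause (y_42) is unit, so y_42 = 1.
Now (~y_42) is unsatisfied and unit — conflict.
Both values of y_21 lead to a conflict.
Both values of y_12 lead to a conflict.
So y_11 must be the other value — set y_11 = 1.
The clause (~y_21) is unit, so y_21 = 0.
The clause (~y_31) is unit, so y_31 = 0.
The clause (~y_41) is unit, so y_41 = 0.
Branch on y_22: set y_22 = 1.
The clause (~y_12) is unit, so y_12 = 0.
The clause (~y_32) is unit, so y_32 = 0.
The clause (y_33) is unit, so y_33 = 1.
The clause (~y_42) is unit, so y_42 = 0.
The clause (y_43) is unit, so y_43 = 1.
Now (~y_43) is unsatisfied and unit — conflict.
So y_22 must be the other value — set y_22 = 0.
The clause (y_23) is unit, so y_23 = 1.
The clause (~y_13) is unit, so y_13 = 0.
The clause (~y_33) is unit, so y_33 = 0.
The clause (y_32) is unit, so y_32 = 1.
The clause (~y_12) is unit, so y_12 = 0.
The clause (~y_42) is unit, so y_42 = 0.
The clause (y_43) is unit, so y_43 = 1.
Now (~y_43) is unsatisfied and unit — conflict.
Both values of y_22 lead to a conflict.
Both values of y_11 lead to a conflict.
No assignment satisfies every clause.

No, unsatisfiable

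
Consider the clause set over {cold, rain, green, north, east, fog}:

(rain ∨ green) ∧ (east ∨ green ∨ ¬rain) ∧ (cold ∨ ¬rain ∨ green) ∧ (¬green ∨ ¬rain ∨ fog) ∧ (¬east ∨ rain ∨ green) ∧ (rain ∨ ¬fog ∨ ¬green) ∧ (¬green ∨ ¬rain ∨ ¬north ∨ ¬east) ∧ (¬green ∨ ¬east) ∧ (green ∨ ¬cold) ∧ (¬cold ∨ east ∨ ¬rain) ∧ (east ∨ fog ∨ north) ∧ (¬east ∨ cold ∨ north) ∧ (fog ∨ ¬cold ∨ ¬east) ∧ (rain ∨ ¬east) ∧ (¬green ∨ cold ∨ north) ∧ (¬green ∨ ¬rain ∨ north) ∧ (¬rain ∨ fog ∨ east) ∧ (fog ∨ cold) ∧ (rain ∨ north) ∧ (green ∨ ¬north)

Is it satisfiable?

Branch on rain: set rain = True.
Branch on east: set east = False.
From the singleton clause (green), green = True.
From the singleton clause (fog), fog = True.
From the singleton clause (¬cold), cold = False.
From the singleton clause (north), north = True.
All clauses are satisfied.
A satisfying assignment: cold=False,  rain=True,  green=True,  north=True,  east=False,  fog=True.

Yes, satisfiable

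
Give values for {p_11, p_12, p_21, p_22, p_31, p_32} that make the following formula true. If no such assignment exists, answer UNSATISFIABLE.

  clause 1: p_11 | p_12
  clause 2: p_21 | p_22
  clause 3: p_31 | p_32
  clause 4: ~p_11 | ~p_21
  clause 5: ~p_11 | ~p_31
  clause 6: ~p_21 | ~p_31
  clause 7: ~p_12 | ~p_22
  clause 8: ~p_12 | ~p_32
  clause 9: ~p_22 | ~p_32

Branch on p_11: set p_11 = 1.
The clause (~p_21) is unit, so p_21 = 0.
The clause (p_22) is unit, so p_22 = 1.
The clause (~p_31) is unit, so p_31 = 0.
The clause (p_32) is unit, so p_32 = 1.
But (~p_32) is also a unit clause — contradiction.
Backtrack on p_11: now try p_11 = 0.
The clause (p_12) is unit, so p_12 = 1.
The clause (~p_22) is unit, so p_22 = 0.
The clause (p_21) is unit, so p_21 = 1.
The clause (~p_31) is unit, so p_31 = 0.
The clause (p_32) is unit, so p_32 = 1.
But (~p_32) is also a unit clause — contradiction.
Both values of p_11 lead to a conflict.

UNSATISFIABLE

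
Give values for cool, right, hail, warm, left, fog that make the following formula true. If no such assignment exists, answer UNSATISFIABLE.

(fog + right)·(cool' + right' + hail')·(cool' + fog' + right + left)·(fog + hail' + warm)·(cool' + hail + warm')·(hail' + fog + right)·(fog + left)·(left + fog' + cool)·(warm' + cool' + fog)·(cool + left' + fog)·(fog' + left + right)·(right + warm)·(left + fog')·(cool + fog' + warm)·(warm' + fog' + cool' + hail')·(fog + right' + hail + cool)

Branch on fog: set fog = 1.
Unit clause (left) forces left = 1.
Branch on right: set right = 0.
Unit clause (warm) forces warm = 1.
Branch on cool: set cool = 0.
Every clause is now satisfied; hail is unconstrained.

cool ↦ 0, right ↦ 0, hail ↦ 1, warm ↦ 1, left ↦ 1, fog ↦ 1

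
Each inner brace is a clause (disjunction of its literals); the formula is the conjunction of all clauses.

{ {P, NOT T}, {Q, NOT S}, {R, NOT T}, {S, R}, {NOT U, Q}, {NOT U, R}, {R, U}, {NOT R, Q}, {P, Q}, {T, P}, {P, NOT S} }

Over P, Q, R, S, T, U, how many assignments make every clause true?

There are 2^6 = 64 truth assignments over (P, Q, R, S, T, U).
Split on R. With R = true, the clauses containing R are satisfied and NOT R drops from the rest; 8 of the 2^5 = 32 assignments to the other variables satisfy what remains.
With R = false, by the same count on the reduced clause set, 0 assignments work.
Total: 8 + 0 = 8.

8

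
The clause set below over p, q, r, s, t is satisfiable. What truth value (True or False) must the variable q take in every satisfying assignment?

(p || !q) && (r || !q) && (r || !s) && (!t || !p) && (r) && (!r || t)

Suppose q = true.
The clause (p) is unit, so p = true.
The clause (r) is unit, so r = true.
The clause (!t) is unit, so t = false.
That conflicts with the unit clause (t).
So every satisfying assignment has q = False.

False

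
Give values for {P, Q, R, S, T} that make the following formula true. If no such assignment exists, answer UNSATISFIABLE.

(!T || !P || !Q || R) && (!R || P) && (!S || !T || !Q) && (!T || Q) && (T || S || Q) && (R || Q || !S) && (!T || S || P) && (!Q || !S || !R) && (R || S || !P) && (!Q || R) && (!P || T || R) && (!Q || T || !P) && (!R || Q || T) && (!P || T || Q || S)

Try R = true.
(P) alone gives P = true.
Try T = true.
(Q) alone gives Q = true.
(!S) alone gives S = false.
All clauses are satisfied.

P=true; Q=true; R=true; S=false; T=true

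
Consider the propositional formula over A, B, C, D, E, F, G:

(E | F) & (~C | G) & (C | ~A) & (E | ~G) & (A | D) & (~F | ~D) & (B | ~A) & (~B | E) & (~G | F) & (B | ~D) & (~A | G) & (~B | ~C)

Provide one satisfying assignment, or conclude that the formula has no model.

Try E = 1.
Try C = 0.
The clause (~A) is unit, so A = 0.
The clause (D) is unit, so D = 1.
The clause (~F) is unit, so F = 0.
The clause (~G) is unit, so G = 0.
The clause (B) is unit, so B = 1.
This assignment satisfies each clause.

A ↦ 0; B ↦ 1; C ↦ 0; D ↦ 1; E ↦ 1; F ↦ 0; G ↦ 0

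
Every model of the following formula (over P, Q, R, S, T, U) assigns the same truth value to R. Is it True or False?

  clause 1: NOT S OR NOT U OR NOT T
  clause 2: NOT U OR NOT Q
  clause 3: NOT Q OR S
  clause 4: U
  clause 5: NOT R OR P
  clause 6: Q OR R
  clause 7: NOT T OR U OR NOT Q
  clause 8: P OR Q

Suppose R = false.
Unit clause (U) forces U = true.
Unit clause (NOT Q) forces Q = false.
Now (Q) is unsatisfied and unit — conflict.
So every satisfying assignment has R = True.

True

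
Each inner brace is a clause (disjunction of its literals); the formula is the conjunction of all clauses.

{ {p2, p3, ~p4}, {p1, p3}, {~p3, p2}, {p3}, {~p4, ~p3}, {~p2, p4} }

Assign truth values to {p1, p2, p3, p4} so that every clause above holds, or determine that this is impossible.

UNSATISFIABLE

The clause (p3) is unit, so p3 = 1.
The clause (p2) is unit, so p2 = 1.
The clause (~p4) is unit, so p4 = 0.
But (p4) is also a unit clause — contradiction.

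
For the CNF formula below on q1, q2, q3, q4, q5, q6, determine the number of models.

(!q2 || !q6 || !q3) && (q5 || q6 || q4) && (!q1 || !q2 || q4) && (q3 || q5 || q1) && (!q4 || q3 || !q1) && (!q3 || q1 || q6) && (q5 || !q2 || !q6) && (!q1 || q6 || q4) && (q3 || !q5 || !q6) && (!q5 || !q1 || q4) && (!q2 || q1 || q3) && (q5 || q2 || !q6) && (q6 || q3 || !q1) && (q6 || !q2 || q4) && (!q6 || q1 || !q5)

7

There are 2^6 = 64 truth assignments over (q1, q2, q3, q4, q5, q6).
Split on q6. With q6 = true, the clauses containing q6 are satisfied and !q6 drops from the rest; 1 of the 2^5 = 32 assignments to the other variables satisfy what remains.
With q6 = false, by the same count on the reduced clause set, 6 assignments work.
(One model: q1=F, q2=F, q3=F, q4=F, q5=T, q6=F.)
Total: 1 + 6 = 7.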